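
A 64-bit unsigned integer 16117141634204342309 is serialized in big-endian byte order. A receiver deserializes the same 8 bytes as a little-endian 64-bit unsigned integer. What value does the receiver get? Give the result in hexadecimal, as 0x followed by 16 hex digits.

0x2598688DEC96ABDF

16117141634204342309 in 64-bit hexadecimal is 0xDFAB96EC8D689825.
Stored big-endian, the bytes at ascending addresses are DF AB 96 EC 8D 68 98 25.
Read back as little-endian, the first byte is least significant, giving 0x2598688DEC96ABDF.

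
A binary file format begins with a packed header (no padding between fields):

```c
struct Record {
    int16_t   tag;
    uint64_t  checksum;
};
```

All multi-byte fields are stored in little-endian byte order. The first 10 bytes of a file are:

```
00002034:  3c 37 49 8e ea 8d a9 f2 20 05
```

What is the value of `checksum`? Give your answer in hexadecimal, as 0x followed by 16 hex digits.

0x0520F2A98DEA8E49

`checksum` follows `tag` (2 bytes), so it starts at byte offset 2 and occupies 8 bytes.
Bytes at offsets 2..9: 49 8E EA 8D A9 F2 20 05.
Little-endian stores the least-significant byte at the lowest address.
Reassemble most-significant byte first: 05 20 F2 A9 8D EA 8E 49 → 0x0520F2A98DEA8E49.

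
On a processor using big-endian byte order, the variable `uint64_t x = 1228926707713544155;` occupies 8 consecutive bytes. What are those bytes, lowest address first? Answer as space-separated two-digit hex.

1228926707713544155 in hexadecimal, padded to 64 bits, is 0x110E06545C418FDB.
Split into bytes (most-significant first): 11 0E 06 54 5C 41 8F DB.
In big-endian order the high byte comes first in memory.
So the memory order matches the most-significant-first order: 11 0E 06 54 5C 41 8F DB.

11 0E 06 54 5C 41 8F DB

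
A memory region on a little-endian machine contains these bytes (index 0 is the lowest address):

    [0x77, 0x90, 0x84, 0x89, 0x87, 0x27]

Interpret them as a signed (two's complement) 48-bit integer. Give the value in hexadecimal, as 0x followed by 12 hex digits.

Little-endian stores the least-significant byte at the lowest address.
Reassemble most-significant byte first: 27 87 89 84 90 77 → 0x278789849077.

0x278789849077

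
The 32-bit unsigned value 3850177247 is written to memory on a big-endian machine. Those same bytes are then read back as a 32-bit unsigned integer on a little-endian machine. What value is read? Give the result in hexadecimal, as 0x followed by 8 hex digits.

0xDF0A7DE5

3850177247 in 32-bit hexadecimal is 0xE57D0ADF.
Stored big-endian, the bytes at ascending addresses are E5 7D 0A DF.
Read back as little-endian, the first byte is least significant, giving 0xDF0A7DE5.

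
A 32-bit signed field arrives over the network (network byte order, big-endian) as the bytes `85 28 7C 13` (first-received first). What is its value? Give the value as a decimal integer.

-2060944365

Big-endian stores the most-significant byte at the lowest address.
The bytes are already most-significant first: 0x85287C13.
Top bit is set, so as a signed 32-bit value this is 0x85287C13 − 2^32 = -2060944365.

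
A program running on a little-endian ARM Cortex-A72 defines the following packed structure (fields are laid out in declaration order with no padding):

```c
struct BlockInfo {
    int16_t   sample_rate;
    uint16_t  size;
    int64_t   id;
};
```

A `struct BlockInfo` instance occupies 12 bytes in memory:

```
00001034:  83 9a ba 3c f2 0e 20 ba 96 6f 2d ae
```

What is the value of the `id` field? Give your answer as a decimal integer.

`id` follows `sample_rate` (2 B), `size` (2 B), so it starts at offset 2 + 2 = 4 and occupies 8 bytes.
Bytes at offsets 4..11: F2 0E 20 BA 96 6F 2D AE.
Little-endian: lowest address holds the least-significant byte.
Reassemble most-significant byte first: AE 2D 6F 96 BA 20 0E F2 → 0xAE2D6F96BA200EF2.
Top bit is set, so as a signed 64-bit value this is 0xAE2D6F96BA200EF2 − 2^64 = -5895933643999670542.

-5895933643999670542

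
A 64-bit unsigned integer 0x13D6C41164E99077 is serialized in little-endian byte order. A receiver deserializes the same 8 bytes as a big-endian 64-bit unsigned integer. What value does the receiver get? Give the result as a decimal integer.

Stored little-endian, the bytes at ascending addresses are 77 90 E9 64 11 C4 D6 13.
Read back as big-endian, the last byte is least significant, giving 0x7790E96411C4D613.
0x7790E96411C4D613 = 8615642703163872787.

8615642703163872787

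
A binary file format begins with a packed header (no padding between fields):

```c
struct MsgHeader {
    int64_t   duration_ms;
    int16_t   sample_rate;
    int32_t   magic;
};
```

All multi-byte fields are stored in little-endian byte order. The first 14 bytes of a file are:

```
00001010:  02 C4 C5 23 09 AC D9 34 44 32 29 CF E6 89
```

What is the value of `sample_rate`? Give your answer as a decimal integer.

12868

`sample_rate` follows `duration_ms` (8 bytes), so it starts at byte offset 8 and occupies 2 bytes.
Bytes at offsets 8..9: 44 32.
Little-endian: lowest address holds the least-significant byte.
Reassemble most-significant byte first: 32 44 → 0x3244.
0x3244 = 12868.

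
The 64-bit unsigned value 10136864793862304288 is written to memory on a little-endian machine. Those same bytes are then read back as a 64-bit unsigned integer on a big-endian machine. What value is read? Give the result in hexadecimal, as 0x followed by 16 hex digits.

10136864793862304288 in 64-bit hexadecimal is 0x8CAD60D296537220.
Stored little-endian, the bytes at ascending addresses are 20 72 53 96 D2 60 AD 8C.
Read back as big-endian, the last byte is least significant, giving 0x20725396D260AD8C.

0x20725396D260AD8C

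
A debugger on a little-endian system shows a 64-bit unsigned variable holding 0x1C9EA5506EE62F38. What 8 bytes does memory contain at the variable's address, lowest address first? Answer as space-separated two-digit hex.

38 2F E6 6E 50 A5 9E 1C

Split into bytes (most-significant first): 1C 9E A5 50 6E E6 2F 38.
Little-endian stores the least-significant byte at the lowest address.
So at ascending addresses the bytes are 38 2F E6 6E 50 A5 9E 1C.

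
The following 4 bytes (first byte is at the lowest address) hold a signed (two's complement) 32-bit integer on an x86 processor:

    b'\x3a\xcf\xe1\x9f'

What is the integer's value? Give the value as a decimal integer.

In little-endian order the low byte comes first in memory.
Reassemble most-significant byte first: 9F E1 CF 3A → 0x9FE1CF3A.
Top bit is set, so as a signed 32-bit value this is 0x9FE1CF3A − 2^32 = -1612591302.

-1612591302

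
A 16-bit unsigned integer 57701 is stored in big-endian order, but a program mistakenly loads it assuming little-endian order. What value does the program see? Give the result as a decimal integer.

57701 in 16-bit hexadecimal is 0xE165.
Stored big-endian, the bytes at ascending addresses are E1 65.
Read back as little-endian, the first byte is least significant, giving 0x65E1.
0x65E1 = 26081.

26081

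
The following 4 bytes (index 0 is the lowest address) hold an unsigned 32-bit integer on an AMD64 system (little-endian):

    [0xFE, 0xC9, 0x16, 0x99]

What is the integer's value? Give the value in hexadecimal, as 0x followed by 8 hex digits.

0x9916C9FE

Little-endian: lowest address holds the least-significant byte.
Reassemble most-significant byte first: 99 16 C9 FE → 0x9916C9FE.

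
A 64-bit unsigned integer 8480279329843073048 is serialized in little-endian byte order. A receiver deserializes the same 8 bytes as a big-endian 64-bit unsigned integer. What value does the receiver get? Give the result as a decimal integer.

8480279329843073048 in 64-bit hexadecimal is 0x75B0011EBB625018.
Stored little-endian, the bytes at ascending addresses are 18 50 62 BB 1E 01 B0 75.
Read back as big-endian, the last byte is least significant, giving 0x185062BB1E01B075.
0x185062BB1E01B075 = 1752008810848956533.

1752008810848956533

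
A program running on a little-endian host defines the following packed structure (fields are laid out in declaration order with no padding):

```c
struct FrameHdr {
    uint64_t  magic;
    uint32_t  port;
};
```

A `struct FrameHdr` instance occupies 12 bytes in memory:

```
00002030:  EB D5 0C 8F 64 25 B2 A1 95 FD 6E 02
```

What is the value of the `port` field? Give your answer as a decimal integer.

40828309

`port` follows `magic` (8 bytes), so it starts at byte offset 8 and occupies 4 bytes.
Bytes at offsets 8..11: 95 FD 6E 02.
Little-endian stores the least-significant byte at the lowest address.
Reassemble most-significant byte first: 02 6E FD 95 → 0x026EFD95.
0x026EFD95 = 40828309.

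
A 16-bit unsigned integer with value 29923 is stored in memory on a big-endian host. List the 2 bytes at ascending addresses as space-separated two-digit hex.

29923 in hexadecimal, padded to 16 bits, is 0x74E3.
Split into bytes (most-significant first): 74 E3.
Big-endian stores the most-significant byte at the lowest address.
So the memory order matches the most-significant-first order: 74 E3.

74 E3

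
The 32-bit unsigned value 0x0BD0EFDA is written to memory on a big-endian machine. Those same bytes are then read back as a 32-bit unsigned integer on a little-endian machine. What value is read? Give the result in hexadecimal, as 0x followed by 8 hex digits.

0xDAEFD00B

Stored big-endian, the bytes at ascending addresses are 0B D0 EF DA.
Read back as little-endian, the first byte is least significant, giving 0xDAEFD00B.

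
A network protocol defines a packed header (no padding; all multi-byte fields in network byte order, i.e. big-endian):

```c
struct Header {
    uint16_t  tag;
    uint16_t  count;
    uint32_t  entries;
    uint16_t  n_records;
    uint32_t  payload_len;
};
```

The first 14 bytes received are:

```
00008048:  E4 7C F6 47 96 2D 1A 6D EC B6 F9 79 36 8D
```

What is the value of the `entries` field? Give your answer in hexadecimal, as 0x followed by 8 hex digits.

0x962D1A6D

`entries` follows `tag` (2 B), `count` (2 B), so it starts at offset 2 + 2 = 4 and occupies 4 bytes.
Bytes at offsets 4..7: 96 2D 1A 6D.
In big-endian order the high byte comes first in memory.
The bytes are already most-significant first: 0x962D1A6D.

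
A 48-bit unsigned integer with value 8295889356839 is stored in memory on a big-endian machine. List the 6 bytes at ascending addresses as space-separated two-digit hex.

07 8B 89 89 C8 27

8295889356839 in hexadecimal, padded to 48 bits, is 0x078B8989C827.
Split into bytes (most-significant first): 07 8B 89 89 C8 27.
In big-endian order the high byte comes first in memory.
So the memory order matches the most-significant-first order: 07 8B 89 89 C8 27.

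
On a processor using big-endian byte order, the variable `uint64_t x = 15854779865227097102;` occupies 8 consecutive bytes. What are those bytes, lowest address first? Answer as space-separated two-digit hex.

15854779865227097102 in hexadecimal, padded to 64 bits, is 0xDC077E4902E0740E.
Split into bytes (most-significant first): DC 07 7E 49 02 E0 74 0E.
Big-endian stores the most-significant byte at the lowest address.
So the memory order matches the most-significant-first order: DC 07 7E 49 02 E0 74 0E.

DC 07 7E 49 02 E0 74 0E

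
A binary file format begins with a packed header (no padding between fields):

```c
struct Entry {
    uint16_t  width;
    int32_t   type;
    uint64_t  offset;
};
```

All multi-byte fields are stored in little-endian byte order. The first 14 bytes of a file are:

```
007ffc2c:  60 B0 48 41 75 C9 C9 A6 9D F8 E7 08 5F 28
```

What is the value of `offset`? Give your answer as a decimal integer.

2909053676706178761

`offset` follows `width` (2 B), `type` (4 B), so it starts at offset 2 + 4 = 6 and occupies 8 bytes.
Bytes at offsets 6..13: C9 A6 9D F8 E7 08 5F 28.
Little-endian stores the least-significant byte at the lowest address.
Reassemble most-significant byte first: 28 5F 08 E7 F8 9D A6 C9 → 0x285F08E7F89DA6C9.
0x285F08E7F89DA6C9 = 2909053676706178761.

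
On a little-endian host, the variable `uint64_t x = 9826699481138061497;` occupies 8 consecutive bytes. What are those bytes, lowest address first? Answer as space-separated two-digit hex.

B9 E0 BF 2F 1D 73 5F 88

9826699481138061497 in hexadecimal, padded to 64 bits, is 0x885F731D2FBFE0B9.
Split into bytes (most-significant first): 88 5F 73 1D 2F BF E0 B9.
In little-endian order the low byte comes first in memory.
So at ascending addresses the bytes are B9 E0 BF 2F 1D 73 5F 88.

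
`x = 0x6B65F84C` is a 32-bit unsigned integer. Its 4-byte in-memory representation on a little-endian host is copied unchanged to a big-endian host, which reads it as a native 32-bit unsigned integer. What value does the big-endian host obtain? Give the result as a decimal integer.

Stored little-endian, the bytes at ascending addresses are 4C F8 65 6B.
Read back as big-endian, the last byte is least significant, giving 0x4CF8656B.
0x4CF8656B = 1291347307.

1291347307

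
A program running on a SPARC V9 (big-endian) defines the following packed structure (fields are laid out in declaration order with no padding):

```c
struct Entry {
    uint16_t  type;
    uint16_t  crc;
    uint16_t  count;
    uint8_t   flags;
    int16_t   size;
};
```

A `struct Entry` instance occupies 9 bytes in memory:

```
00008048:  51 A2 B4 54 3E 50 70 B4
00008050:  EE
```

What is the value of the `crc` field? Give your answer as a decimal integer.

46164

`crc` follows `type` (2 bytes), so it starts at byte offset 2 and occupies 2 bytes.
Bytes at offsets 2..3: B4 54.
Big-endian stores the most-significant byte at the lowest address.
The bytes are already most-significant first: 0xB454.
0xB454 = 46164.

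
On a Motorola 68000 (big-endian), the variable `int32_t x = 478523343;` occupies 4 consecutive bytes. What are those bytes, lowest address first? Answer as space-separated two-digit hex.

478523343 in hexadecimal, padded to 32 bits, is 0x1C85AFCF.
Split into bytes (most-significant first): 1C 85 AF CF.
In big-endian order the high byte comes first in memory.
So the memory order matches the most-significant-first order: 1C 85 AF CF.

1C 85 AF CF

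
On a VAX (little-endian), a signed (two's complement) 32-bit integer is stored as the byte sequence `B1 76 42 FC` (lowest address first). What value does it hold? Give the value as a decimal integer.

In little-endian order the low byte comes first in memory.
Reassemble most-significant byte first: FC 42 76 B1 → 0xFC4276B1.
Top bit is set, so as a signed 32-bit value this is 0xFC4276B1 − 2^32 = -62753103.

-62753103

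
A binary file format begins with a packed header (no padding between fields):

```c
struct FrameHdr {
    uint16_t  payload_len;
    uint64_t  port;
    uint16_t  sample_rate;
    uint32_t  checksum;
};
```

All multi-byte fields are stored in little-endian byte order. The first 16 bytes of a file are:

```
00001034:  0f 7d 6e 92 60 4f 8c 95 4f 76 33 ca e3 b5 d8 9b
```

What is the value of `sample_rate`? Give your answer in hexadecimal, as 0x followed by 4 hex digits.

0xCA33

`sample_rate` follows `payload_len` (2 B), `port` (8 B), so it starts at offset 2 + 8 = 10 and occupies 2 bytes.
Bytes at offsets 10..11: 33 CA.
In little-endian order the low byte comes first in memory.
Reassemble most-significant byte first: CA 33 → 0xCA33.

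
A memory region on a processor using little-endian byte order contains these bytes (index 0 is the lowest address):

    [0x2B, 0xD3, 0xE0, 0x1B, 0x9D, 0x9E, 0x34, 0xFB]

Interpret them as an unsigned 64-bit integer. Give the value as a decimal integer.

Little-endian: lowest address holds the least-significant byte.
Reassemble most-significant byte first: FB 34 9E 9D 1B E0 D3 2B → 0xFB349E9D1BE0D32B.
0xFB349E9D1BE0D32B = 18101267199923639083.

18101267199923639083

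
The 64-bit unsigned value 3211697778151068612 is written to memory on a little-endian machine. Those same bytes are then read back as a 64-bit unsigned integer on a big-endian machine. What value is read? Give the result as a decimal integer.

3211697778151068612 in 64-bit hexadecimal is 0x2C923E1CE89B13C4.
Stored little-endian, the bytes at ascending addresses are C4 13 9B E8 1C 3E 92 2C.
Read back as big-endian, the last byte is least significant, giving 0xC4139BE81C3E922C.
0xC4139BE81C3E922C = 14128807877199958572.

14128807877199958572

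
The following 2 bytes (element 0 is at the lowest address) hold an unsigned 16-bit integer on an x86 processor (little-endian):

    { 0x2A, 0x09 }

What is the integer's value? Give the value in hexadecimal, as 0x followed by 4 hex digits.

Little-endian stores the least-significant byte at the lowest address.
Reassemble most-significant byte first: 09 2A → 0x092A.

0x092A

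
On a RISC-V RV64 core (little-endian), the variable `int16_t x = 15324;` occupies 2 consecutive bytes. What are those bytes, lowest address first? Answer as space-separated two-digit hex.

DC 3B

15324 in hexadecimal, padded to 16 bits, is 0x3BDC.
Split into bytes (most-significant first): 3B DC.
Little-endian stores the least-significant byte at the lowest address.
So at ascending addresses the bytes are DC 3B.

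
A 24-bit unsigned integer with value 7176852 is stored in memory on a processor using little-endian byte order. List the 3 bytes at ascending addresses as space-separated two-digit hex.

7176852 in hexadecimal, padded to 24 bits, is 0x6D8294.
Split into bytes (most-significant first): 6D 82 94.
In little-endian order the low byte comes first in memory.
So at ascending addresses the bytes are 94 82 6D.

94 82 6D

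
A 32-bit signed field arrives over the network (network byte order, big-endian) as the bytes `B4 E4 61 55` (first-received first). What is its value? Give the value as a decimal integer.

Big-endian stores the most-significant byte at the lowest address.
The bytes are already most-significant first: 0xB4E46155.
Top bit is set, so as a signed 32-bit value this is 0xB4E46155 − 2^32 = -1260101291.

-1260101291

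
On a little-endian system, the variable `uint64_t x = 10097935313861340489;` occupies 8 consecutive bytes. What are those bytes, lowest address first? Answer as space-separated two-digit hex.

49 ED 93 B3 AA 12 23 8C

10097935313861340489 in hexadecimal, padded to 64 bits, is 0x8C2312AAB393ED49.
Split into bytes (most-significant first): 8C 23 12 AA B3 93 ED 49.
Little-endian: lowest address holds the least-significant byte.
So at ascending addresses the bytes are 49 ED 93 B3 AA 12 23 8C.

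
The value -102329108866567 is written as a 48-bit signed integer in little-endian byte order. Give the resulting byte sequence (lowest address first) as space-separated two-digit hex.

F9 D9 D0 A5 EE A2

Two's complement of -102329108866567 in 48 bits: 102329108866567 = 0x5D115A2F2607; invert → 0xA2EEA5D0D9F8; add 1 → 0xA2EEA5D0D9F9.
Split into bytes (most-significant first): A2 EE A5 D0 D9 F9.
In little-endian order the low byte comes first in memory.
So at ascending addresses the bytes are F9 D9 D0 A5 EE A2.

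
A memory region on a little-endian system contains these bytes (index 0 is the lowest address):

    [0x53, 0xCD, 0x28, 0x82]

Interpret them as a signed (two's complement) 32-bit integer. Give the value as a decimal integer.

In little-endian order the low byte comes first in memory.
Reassemble most-significant byte first: 82 28 CD 53 → 0x8228CD53.
Top bit is set, so as a signed 32-bit value this is 0x8228CD53 − 2^32 = -2111255213.

-2111255213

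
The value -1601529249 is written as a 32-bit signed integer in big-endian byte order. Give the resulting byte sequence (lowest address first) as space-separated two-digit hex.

A0 8A 9A 5F

Two's complement of -1601529249 in 32 bits: 1601529249 = 0x5F7565A1; invert → 0xA08A9A5E; add 1 → 0xA08A9A5F.
Split into bytes (most-significant first): A0 8A 9A 5F.
In big-endian order the high byte comes first in memory.
So the memory order matches the most-significant-first order: A0 8A 9A 5F.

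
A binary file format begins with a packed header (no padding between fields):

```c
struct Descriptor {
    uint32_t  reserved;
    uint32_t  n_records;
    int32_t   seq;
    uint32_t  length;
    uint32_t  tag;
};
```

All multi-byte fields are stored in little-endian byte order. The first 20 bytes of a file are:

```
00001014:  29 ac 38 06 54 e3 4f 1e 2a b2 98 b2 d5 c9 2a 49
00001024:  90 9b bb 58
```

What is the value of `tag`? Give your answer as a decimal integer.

`tag` follows `reserved` (4 B), `n_records` (4 B), `seq` (4 B), `length` (4 B), so it starts at offset 4 + 4 + 4 + 4 = 16 and occupies 4 bytes.
Bytes at offsets 16..19: 90 9B BB 58.
In little-endian order the low byte comes first in memory.
Reassemble most-significant byte first: 58 BB 9B 90 → 0x58BB9B90.
0x58BB9B90 = 1488690064.

1488690064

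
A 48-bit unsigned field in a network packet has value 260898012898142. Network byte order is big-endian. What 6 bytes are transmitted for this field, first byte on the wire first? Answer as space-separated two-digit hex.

ED 49 0D 61 A3 5E

260898012898142 in hexadecimal, padded to 48 bits, is 0xED490D61A35E.
Split into bytes (most-significant first): ED 49 0D 61 A3 5E.
Big-endian: lowest address holds the most-significant byte.
So the memory order matches the most-significant-first order: ED 49 0D 61 A3 5E.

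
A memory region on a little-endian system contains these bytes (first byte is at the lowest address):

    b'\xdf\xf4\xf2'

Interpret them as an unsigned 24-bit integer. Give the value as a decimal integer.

15922399

Little-endian: lowest address holds the least-significant byte.
Reassemble most-significant byte first: F2 F4 DF → 0xF2F4DF.
0xF2F4DF = 15922399.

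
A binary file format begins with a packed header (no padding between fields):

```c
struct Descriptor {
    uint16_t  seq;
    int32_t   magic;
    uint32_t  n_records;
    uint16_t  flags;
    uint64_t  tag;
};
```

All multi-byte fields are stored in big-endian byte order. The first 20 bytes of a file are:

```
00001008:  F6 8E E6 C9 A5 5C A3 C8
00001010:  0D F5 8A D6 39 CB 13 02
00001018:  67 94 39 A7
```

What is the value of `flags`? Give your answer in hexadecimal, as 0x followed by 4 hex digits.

`flags` follows `seq` (2 B), `magic` (4 B), `n_records` (4 B), so it starts at offset 2 + 4 + 4 = 10 and occupies 2 bytes.
Bytes at offsets 10..11: 8A D6.
Big-endian: lowest address holds the most-significant byte.
The bytes are already most-significant first: 0x8AD6.

0x8AD6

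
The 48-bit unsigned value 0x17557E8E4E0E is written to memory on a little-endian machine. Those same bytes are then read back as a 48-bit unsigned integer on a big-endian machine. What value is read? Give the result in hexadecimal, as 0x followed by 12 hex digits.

0x0E4E8E7E5517

Stored little-endian, the bytes at ascending addresses are 0E 4E 8E 7E 55 17.
Read back as big-endian, the last byte is least significant, giving 0x0E4E8E7E5517.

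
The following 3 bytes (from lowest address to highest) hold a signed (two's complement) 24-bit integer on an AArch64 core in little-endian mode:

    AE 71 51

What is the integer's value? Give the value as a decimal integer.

5337518

In little-endian order the low byte comes first in memory.
Reassemble most-significant byte first: 51 71 AE → 0x5171AE.
0x5171AE = 5337518.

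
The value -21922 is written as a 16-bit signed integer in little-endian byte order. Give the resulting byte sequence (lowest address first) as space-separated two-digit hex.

5E AA

Two's complement of -21922 in 16 bits: 21922 = 0x55A2; invert → 0xAA5D; add 1 → 0xAA5E.
Split into bytes (most-significant first): AA 5E.
Little-endian stores the least-significant byte at the lowest address.
So at ascending addresses the bytes are 5E AA.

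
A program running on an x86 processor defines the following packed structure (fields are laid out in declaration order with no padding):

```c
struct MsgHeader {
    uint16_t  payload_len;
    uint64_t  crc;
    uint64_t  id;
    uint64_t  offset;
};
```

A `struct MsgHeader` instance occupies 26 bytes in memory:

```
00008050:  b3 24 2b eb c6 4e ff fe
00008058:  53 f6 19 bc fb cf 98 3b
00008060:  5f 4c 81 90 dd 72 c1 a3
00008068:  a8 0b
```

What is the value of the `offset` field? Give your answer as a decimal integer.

840101381755736193

`offset` follows `payload_len` (2 B), `crc` (8 B), `id` (8 B), so it starts at offset 2 + 8 + 8 = 18 and occupies 8 bytes.
Bytes at offsets 18..25: 81 90 DD 72 C1 A3 A8 0B.
Little-endian stores the least-significant byte at the lowest address.
Reassemble most-significant byte first: 0B A8 A3 C1 72 DD 90 81 → 0x0BA8A3C172DD9081.
0x0BA8A3C172DD9081 = 840101381755736193.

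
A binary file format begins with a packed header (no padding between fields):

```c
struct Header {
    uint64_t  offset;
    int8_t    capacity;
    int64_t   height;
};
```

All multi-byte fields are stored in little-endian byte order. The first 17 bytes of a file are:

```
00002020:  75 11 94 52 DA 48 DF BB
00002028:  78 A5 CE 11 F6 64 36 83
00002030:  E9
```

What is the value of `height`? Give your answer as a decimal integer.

-1620391633670254939

`height` follows `offset` (8 B), `capacity` (1 B), so it starts at offset 8 + 1 = 9 and occupies 8 bytes.
Bytes at offsets 9..16: A5 CE 11 F6 64 36 83 E9.
In little-endian order the low byte comes first in memory.
Reassemble most-significant byte first: E9 83 36 64 F6 11 CE A5 → 0xE9833664F611CEA5.
Top bit is set, so as a signed 64-bit value this is 0xE9833664F611CEA5 − 2^64 = -1620391633670254939.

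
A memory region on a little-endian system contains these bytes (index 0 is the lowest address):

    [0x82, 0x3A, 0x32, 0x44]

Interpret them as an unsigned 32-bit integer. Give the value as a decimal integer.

1144142466

Little-endian stores the least-significant byte at the lowest address.
Reassemble most-significant byte first: 44 32 3A 82 → 0x44323A82.
0x44323A82 = 1144142466.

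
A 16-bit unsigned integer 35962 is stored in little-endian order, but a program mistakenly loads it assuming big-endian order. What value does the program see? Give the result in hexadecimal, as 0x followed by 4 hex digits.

35962 in 16-bit hexadecimal is 0x8C7A.
Stored little-endian, the bytes at ascending addresses are 7A 8C.
Read back as big-endian, the last byte is least significant, giving 0x7A8C.

0x7A8C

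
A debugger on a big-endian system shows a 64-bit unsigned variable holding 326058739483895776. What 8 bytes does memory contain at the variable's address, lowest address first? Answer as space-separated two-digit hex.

04 86 64 B2 2E D9 67 E0

326058739483895776 in hexadecimal, padded to 64 bits, is 0x048664B22ED967E0.
Split into bytes (most-significant first): 04 86 64 B2 2E D9 67 E0.
Big-endian stores the most-significant byte at the lowest address.
So the memory order matches the most-significant-first order: 04 86 64 B2 2E D9 67 E0.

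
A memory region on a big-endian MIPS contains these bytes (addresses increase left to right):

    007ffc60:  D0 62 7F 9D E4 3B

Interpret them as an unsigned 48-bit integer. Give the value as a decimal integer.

229121466426427

Big-endian stores the most-significant byte at the lowest address.
The bytes are already most-significant first: 0xD0627F9DE43B.
0xD0627F9DE43B = 229121466426427.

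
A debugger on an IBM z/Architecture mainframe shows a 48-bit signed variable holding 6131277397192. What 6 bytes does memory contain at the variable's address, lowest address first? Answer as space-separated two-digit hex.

05 93 8C 9C 7C C8

6131277397192 in hexadecimal, padded to 48 bits, is 0x05938C9C7CC8.
Split into bytes (most-significant first): 05 93 8C 9C 7C C8.
Big-endian stores the most-significant byte at the lowest address.
So the memory order matches the most-significant-first order: 05 93 8C 9C 7C C8.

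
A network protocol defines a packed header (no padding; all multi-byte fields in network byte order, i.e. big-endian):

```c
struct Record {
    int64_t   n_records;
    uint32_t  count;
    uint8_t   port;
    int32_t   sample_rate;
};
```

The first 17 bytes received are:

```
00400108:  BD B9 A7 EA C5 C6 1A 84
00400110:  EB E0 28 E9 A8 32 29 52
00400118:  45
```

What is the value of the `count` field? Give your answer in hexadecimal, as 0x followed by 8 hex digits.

`count` follows `n_records` (8 bytes), so it starts at byte offset 8 and occupies 4 bytes.
Bytes at offsets 8..11: EB E0 28 E9.
In big-endian order the high byte comes first in memory.
The bytes are already most-significant first: 0xEBE028E9.

0xEBE028E9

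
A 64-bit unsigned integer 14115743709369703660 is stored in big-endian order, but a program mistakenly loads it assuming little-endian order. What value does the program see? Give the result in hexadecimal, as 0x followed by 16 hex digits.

0xEC9C6F811D32E5C3

14115743709369703660 in 64-bit hexadecimal is 0xC3E5321D816F9CEC.
Stored big-endian, the bytes at ascending addresses are C3 E5 32 1D 81 6F 9C EC.
Read back as little-endian, the first byte is least significant, giving 0xEC9C6F811D32E5C3.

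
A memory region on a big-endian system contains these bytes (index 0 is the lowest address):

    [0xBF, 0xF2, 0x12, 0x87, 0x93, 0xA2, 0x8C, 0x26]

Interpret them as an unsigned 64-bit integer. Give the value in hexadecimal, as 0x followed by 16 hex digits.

In big-endian order the high byte comes first in memory.
The bytes are already most-significant first: 0xBFF2128793A28C26.

0xBFF2128793A28C26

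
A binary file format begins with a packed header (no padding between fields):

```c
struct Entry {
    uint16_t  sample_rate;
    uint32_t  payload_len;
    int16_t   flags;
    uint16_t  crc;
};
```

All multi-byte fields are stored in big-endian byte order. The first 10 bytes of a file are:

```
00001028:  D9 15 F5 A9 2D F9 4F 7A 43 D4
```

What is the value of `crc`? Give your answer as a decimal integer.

17364

`crc` follows `sample_rate` (2 B), `payload_len` (4 B), `flags` (2 B), so it starts at offset 2 + 4 + 2 = 8 and occupies 2 bytes.
Bytes at offsets 8..9: 43 D4.
In big-endian order the high byte comes first in memory.
The bytes are already most-significant first: 0x43D4.
0x43D4 = 17364.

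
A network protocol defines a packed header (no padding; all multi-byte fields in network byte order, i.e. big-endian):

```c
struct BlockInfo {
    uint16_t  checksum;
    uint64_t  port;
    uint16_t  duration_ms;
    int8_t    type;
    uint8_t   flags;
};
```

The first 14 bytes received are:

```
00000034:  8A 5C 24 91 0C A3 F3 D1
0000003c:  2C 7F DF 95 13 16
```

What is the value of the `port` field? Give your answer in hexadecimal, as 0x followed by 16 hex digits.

`port` follows `checksum` (2 bytes), so it starts at byte offset 2 and occupies 8 bytes.
Bytes at offsets 2..9: 24 91 0C A3 F3 D1 2C 7F.
In big-endian order the high byte comes first in memory.
The bytes are already most-significant first: 0x24910CA3F3D12C7F.

0x24910CA3F3D12C7F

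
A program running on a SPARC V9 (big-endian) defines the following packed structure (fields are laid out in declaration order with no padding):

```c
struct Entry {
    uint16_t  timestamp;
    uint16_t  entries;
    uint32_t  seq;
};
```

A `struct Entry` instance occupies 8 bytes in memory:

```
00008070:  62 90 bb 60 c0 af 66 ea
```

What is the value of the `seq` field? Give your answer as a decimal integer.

3232720618

`seq` follows `timestamp` (2 B), `entries` (2 B), so it starts at offset 2 + 2 = 4 and occupies 4 bytes.
Bytes at offsets 4..7: C0 AF 66 EA.
Big-endian stores the most-significant byte at the lowest address.
The bytes are already most-significant first: 0xC0AF66EA.
0xC0AF66EA = 3232720618.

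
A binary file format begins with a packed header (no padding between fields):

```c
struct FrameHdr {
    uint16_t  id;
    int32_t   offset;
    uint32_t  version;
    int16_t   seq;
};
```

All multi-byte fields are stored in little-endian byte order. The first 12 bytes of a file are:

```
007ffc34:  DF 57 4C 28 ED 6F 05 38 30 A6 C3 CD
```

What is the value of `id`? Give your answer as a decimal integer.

`id` is the first field, at byte offset 0, occupying 2 bytes.
Bytes at offsets 0..1: DF 57.
In little-endian order the low byte comes first in memory.
Reassemble most-significant byte first: 57 DF → 0x57DF.
0x57DF = 22495.

22495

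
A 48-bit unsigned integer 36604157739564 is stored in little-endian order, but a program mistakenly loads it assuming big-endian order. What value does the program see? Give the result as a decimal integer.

49215251237409

36604157739564 in 48-bit hexadecimal is 0x214A91D1C22C.
Stored little-endian, the bytes at ascending addresses are 2C C2 D1 91 4A 21.
Read back as big-endian, the last byte is least significant, giving 0x2CC2D1914A21.
0x2CC2D1914A21 = 49215251237409.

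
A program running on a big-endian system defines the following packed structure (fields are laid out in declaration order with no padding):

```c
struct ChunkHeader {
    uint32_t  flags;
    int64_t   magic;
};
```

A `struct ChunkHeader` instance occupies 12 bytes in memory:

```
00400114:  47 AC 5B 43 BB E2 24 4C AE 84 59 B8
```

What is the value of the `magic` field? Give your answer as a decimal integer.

-4908320732116395592

`magic` follows `flags` (4 bytes), so it starts at byte offset 4 and occupies 8 bytes.
Bytes at offsets 4..11: BB E2 24 4C AE 84 59 B8.
In big-endian order the high byte comes first in memory.
The bytes are already most-significant first: 0xBBE2244CAE8459B8.
Top bit is set, so as a signed 64-bit value this is 0xBBE2244CAE8459B8 − 2^64 = -4908320732116395592.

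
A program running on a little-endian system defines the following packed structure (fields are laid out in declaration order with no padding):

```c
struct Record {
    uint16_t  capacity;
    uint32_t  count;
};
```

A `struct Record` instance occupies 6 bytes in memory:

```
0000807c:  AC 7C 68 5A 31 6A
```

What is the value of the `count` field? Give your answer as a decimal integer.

1781619304

`count` follows `capacity` (2 bytes), so it starts at byte offset 2 and occupies 4 bytes.
Bytes at offsets 2..5: 68 5A 31 6A.
In little-endian order the low byte comes first in memory.
Reassemble most-significant byte first: 6A 31 5A 68 → 0x6A315A68.
0x6A315A68 = 1781619304.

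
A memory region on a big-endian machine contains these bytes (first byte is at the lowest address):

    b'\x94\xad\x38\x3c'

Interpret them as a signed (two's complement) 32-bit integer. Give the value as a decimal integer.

In big-endian order the high byte comes first in memory.
The bytes are already most-significant first: 0x94AD383C.
Top bit is set, so as a signed 32-bit value this is 0x94AD383C − 2^32 = -1800587204.

-1800587204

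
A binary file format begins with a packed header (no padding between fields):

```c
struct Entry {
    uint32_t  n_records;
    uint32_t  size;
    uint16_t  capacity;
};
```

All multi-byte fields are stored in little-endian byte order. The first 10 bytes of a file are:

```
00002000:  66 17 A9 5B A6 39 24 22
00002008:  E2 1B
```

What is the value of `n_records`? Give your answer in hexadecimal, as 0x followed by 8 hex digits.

`n_records` is the first field, at byte offset 0, occupying 4 bytes.
Bytes at offsets 0..3: 66 17 A9 5B.
Little-endian: lowest address holds the least-significant byte.
Reassemble most-significant byte first: 5B A9 17 66 → 0x5BA91766.

0x5BA91766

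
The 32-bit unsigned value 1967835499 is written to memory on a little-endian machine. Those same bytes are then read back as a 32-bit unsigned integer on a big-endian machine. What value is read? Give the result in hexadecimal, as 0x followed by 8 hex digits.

0x6BC94A75

1967835499 in 32-bit hexadecimal is 0x754AC96B.
Stored little-endian, the bytes at ascending addresses are 6B C9 4A 75.
Read back as big-endian, the last byte is least significant, giving 0x6BC94A75.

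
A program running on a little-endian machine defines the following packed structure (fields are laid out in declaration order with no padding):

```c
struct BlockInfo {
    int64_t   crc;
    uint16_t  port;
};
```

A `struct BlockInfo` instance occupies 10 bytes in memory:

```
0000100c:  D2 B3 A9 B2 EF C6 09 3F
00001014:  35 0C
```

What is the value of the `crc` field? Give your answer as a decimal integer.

`crc` is the first field, at byte offset 0, occupying 8 bytes.
Bytes at offsets 0..7: D2 B3 A9 B2 EF C6 09 3F.
In little-endian order the low byte comes first in memory.
Reassemble most-significant byte first: 3F 09 C6 EF B2 A9 B3 D2 → 0x3F09C6EFB2A9B3D2.
0x3F09C6EFB2A9B3D2 = 4542380431976805330.

4542380431976805330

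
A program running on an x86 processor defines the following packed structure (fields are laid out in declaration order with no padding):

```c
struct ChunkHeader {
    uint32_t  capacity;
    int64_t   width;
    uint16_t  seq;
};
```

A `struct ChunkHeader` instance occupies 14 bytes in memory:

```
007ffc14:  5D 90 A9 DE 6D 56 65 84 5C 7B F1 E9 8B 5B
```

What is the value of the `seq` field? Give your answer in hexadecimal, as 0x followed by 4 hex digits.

0x5B8B

`seq` follows `capacity` (4 B), `width` (8 B), so it starts at offset 4 + 8 = 12 and occupies 2 bytes.
Bytes at offsets 12..13: 8B 5B.
Little-endian: lowest address holds the least-significant byte.
Reassemble most-significant byte first: 5B 8B → 0x5B8B.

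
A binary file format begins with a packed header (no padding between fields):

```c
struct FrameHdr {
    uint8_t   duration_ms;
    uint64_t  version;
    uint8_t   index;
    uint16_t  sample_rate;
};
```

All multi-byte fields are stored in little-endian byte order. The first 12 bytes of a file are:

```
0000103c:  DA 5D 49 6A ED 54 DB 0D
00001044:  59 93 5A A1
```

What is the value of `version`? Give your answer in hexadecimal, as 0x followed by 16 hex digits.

`version` follows `duration_ms` (1 byte), so it starts at byte offset 1 and occupies 8 bytes.
Bytes at offsets 1..8: 5D 49 6A ED 54 DB 0D 59.
In little-endian order the low byte comes first in memory.
Reassemble most-significant byte first: 59 0D DB 54 ED 6A 49 5D → 0x590DDB54ED6A495D.

0x590DDB54ED6A495D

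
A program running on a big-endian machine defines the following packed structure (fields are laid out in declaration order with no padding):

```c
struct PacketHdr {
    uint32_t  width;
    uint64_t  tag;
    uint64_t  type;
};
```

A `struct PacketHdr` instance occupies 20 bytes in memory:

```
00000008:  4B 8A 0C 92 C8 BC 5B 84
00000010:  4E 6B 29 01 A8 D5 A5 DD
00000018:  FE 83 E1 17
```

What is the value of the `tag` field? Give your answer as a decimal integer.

`tag` follows `width` (4 bytes), so it starts at byte offset 4 and occupies 8 bytes.
Bytes at offsets 4..11: C8 BC 5B 84 4E 6B 29 01.
In big-endian order the high byte comes first in memory.
The bytes are already most-significant first: 0xC8BC5B844E6B2901.
0xC8BC5B844E6B2901 = 14464536727016646913.

14464536727016646913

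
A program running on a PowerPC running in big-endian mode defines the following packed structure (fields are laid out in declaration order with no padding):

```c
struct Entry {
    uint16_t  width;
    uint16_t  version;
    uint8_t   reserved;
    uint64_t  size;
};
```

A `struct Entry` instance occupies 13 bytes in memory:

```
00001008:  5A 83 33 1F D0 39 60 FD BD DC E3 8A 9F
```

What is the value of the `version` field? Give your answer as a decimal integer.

`version` follows `width` (2 bytes), so it starts at byte offset 2 and occupies 2 bytes.
Bytes at offsets 2..3: 33 1F.
Big-endian: lowest address holds the most-significant byte.
The bytes are already most-significant first: 0x331F.
0x331F = 13087.

13087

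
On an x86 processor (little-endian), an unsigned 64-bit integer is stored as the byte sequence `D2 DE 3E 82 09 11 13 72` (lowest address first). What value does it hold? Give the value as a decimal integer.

In little-endian order the low byte comes first in memory.
Reassemble most-significant byte first: 72 13 11 09 82 3E DE D2 → 0x72131109823EDED2.
0x72131109823EDED2 = 8219932477418823378.

8219932477418823378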